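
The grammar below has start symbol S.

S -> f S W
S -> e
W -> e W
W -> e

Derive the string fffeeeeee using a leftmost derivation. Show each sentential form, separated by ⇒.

S⇒fSW⇒ffSWW⇒fffSWWW⇒fffeWWW⇒fffeeWWW⇒fffeeeWW⇒fffeeeeW⇒fffeeeeeW⇒fffeeeeee

S ⇒ fSW   [S -> f S W]
fSW ⇒ ffSWW   [S -> f S W]
ffSWW ⇒ fffSWWW   [S -> f S W]
fffSWWW ⇒ fffeWWW   [S -> e]
fffeWWW ⇒ fffeeWWW   [W -> e W]
fffeeWWW ⇒ fffeeeWW   [W -> e]
fffeeeWW ⇒ fffeeeeW   [W -> e]
fffeeeeW ⇒ fffeeeeeW   [W -> e W]
fffeeeeeW ⇒ fffeeeeee   [W -> e]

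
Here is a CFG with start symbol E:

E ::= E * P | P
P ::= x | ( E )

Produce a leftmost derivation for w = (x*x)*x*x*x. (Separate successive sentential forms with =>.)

E => E*P => E*P*P => E*P*P*P => P*P*P*P => (E)*P*P*P => (E*P)*P*P*P => (P*P)*P*P*P => (x*P)*P*P*P => (x*x)*P*P*P => (x*x)*x*P*P => (x*x)*x*x*P => (x*x)*x*x*x

E => E*P   [E ::= E * P]
E*P => E*P*P   [E ::= E * P]
E*P*P => E*P*P*P   [E ::= E * P]
E*P*P*P => P*P*P*P   [E ::= P]
P*P*P*P => (E)*P*P*P   [P ::= ( E )]
(E)*P*P*P => (E*P)*P*P*P   [E ::= E * P]
(E*P)*P*P*P => (P*P)*P*P*P   [E ::= P]
(P*P)*P*P*P => (x*P)*P*P*P   [P ::= x]
(x*P)*P*P*P => (x*x)*P*P*P   [P ::= x]
(x*x)*P*P*P => (x*x)*x*P*P   [P ::= x]
(x*x)*x*P*P => (x*x)*x*x*P   [P ::= x]
(x*x)*x*x*P => (x*x)*x*x*x   [P ::= x]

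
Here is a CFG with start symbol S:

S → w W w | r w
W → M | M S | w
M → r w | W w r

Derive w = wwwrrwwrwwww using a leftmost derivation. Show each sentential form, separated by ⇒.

S ⇒ wWw   [S → w W w]
wWw ⇒ wMSw   [W → M S]
wMSw ⇒ wWwrSw   [M → W w r]
wWwrSw ⇒ wMSwrSw   [W → M S]
wMSwrSw ⇒ wWwrSwrSw   [M → W w r]
wWwrSwrSw ⇒ wwwrSwrSw   [W → w]
wwwrSwrSw ⇒ wwwrrwwrSw   [S → r w]
wwwrrwwrSw ⇒ wwwrrwwrwWww   [S → w W w]
wwwrrwwrwWww ⇒ wwwrrwwrwwww   [W → w]

S ⇒ wWw ⇒ wMSw ⇒ wWwrSw ⇒ wMSwrSw ⇒ wWwrSwrSw ⇒ wwwrSwrSw ⇒ wwwrrwwrSw ⇒ wwwrrwwrwWww ⇒ wwwrrwwrwwww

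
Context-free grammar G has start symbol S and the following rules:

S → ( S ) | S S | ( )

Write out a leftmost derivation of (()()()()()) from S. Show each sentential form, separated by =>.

S => (S)   [S → ( S )]
(S) => (SS)   [S → S S]
(SS) => (SSS)   [S → S S]
(SSS) => (SSSS)   [S → S S]
(SSSS) => (SSSSS)   [S → S S]
(SSSSS) => (()SSSS)   [S → ( )]
(()SSSS) => (()()SSS)   [S → ( )]
(()()SSS) => (()()()SS)   [S → ( )]
(()()()SS) => (()()()()S)   [S → ( )]
(()()()()S) => (()()()()())   [S → ( )]

S => (S) => (SS) => (SSS) => (SSSS) => (SSSSS) => (()SSSS) => (()()SSS) => (()()()SS) => (()()()()S) => (()()()()())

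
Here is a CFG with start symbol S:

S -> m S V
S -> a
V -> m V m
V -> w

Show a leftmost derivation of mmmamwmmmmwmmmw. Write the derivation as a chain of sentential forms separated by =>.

S => mSV   [S -> m S V]
mSV => mmSVV   [S -> m S V]
mmSVV => mmmSVVV   [S -> m S V]
mmmSVVV => mmmaVVV   [S -> a]
mmmaVVV => mmmamVmVV   [V -> m V m]
mmmamVmVV => mmmamwmVV   [V -> w]
mmmamwmVV => mmmamwmmVmV   [V -> m V m]
mmmamwmmVmV => mmmamwmmmVmmV   [V -> m V m]
mmmamwmmmVmmV => mmmamwmmmmVmmmV   [V -> m V m]
mmmamwmmmmVmmmV => mmmamwmmmmwmmmV   [V -> w]
mmmamwmmmmwmmmV => mmmamwmmmmwmmmw   [V -> w]

S => mSV => mmSVV => mmmSVVV => mmmaVVV => mmmamVmVV => mmmamwmVV => mmmamwmmVmV => mmmamwmmmVmmV => mmmamwmmmmVmmmV => mmmamwmmmmwmmmV => mmmamwmmmmwmmmw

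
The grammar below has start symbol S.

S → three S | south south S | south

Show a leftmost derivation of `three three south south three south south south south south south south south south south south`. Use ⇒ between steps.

S ⇒ three S ⇒ three three S ⇒ three three south south S ⇒ three three south south three S ⇒ three three south south three south south S ⇒ three three south south three south south south south S ⇒ three three south south three south south south south south south S ⇒ three three south south three south south south south south south south south S ⇒ three three south south three south south south south south south south south south south S ⇒ three three south south three south south south south south south south south south south south

S ⇒ three S   [S → three S]
three S ⇒ three three S   [S → three S]
three three S ⇒ three three south south S   [S → south south S]
three three south south S ⇒ three three south south three S   [S → three S]
three three south south three S ⇒ three three south south three south south S   [S → south south S]
three three south south three south south S ⇒ three three south south three south south south south S   [S → south south S]
three three south south three south south south south S ⇒ three three south south three south south south south south south S   [S → south south S]
three three south south three south south south south south south S ⇒ three three south south three south south south south south south south south S   [S → south south S]
three three south south three south south south south south south south south S ⇒ three three south south three south south south south south south south south south south S   [S → south south S]
three three south south three south south south south south south south south south south S ⇒ three three south south three south south south south south south south south south south south   [S → south]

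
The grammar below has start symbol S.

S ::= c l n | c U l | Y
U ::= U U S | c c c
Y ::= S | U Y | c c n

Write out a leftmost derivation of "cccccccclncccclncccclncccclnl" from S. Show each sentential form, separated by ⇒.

S ⇒ cUl   [S ::= c U l]
cUl ⇒ cUUSl   [U ::= U U S]
cUUSl ⇒ cUUSUSl   [U ::= U U S]
cUUSUSl ⇒ cUUSUSUSl   [U ::= U U S]
cUUSUSUSl ⇒ cUUSUSUSUSl   [U ::= U U S]
cUUSUSUSUSl ⇒ ccccUSUSUSUSl   [U ::= c c c]
ccccUSUSUSUSl ⇒ cccccccSUSUSUSl   [U ::= c c c]
cccccccSUSUSUSl ⇒ cccccccclnUSUSUSl   [S ::= c l n]
cccccccclnUSUSUSl ⇒ cccccccclncccSUSUSl   [U ::= c c c]
cccccccclncccSUSUSl ⇒ cccccccclncccclnUSUSl   [S ::= c l n]
cccccccclncccclnUSUSl ⇒ cccccccclncccclncccSUSl   [U ::= c c c]
cccccccclncccclncccSUSl ⇒ cccccccclncccclncccclnUSl   [S ::= c l n]
cccccccclncccclncccclnUSl ⇒ cccccccclncccclncccclncccSl   [U ::= c c c]
cccccccclncccclncccclncccSl ⇒ cccccccclncccclncccclncccclnl   [S ::= c l n]

S ⇒ cUl ⇒ cUUSl ⇒ cUUSUSl ⇒ cUUSUSUSl ⇒ cUUSUSUSUSl ⇒ ccccUSUSUSUSl ⇒ cccccccSUSUSUSl ⇒ cccccccclnUSUSUSl ⇒ cccccccclncccSUSUSl ⇒ cccccccclncccclnUSUSl ⇒ cccccccclncccclncccSUSl ⇒ cccccccclncccclncccclnUSl ⇒ cccccccclncccclncccclncccSl ⇒ cccccccclncccclncccclncccclnl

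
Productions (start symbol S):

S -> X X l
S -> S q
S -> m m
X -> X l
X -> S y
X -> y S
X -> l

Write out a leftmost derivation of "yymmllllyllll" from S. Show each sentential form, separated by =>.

S => XXl   [S -> X X l]
XXl => XlXl   [X -> X l]
XlXl => XllXl   [X -> X l]
XllXl => SyllXl   [X -> S y]
SyllXl => XXlyllXl   [S -> X X l]
XXlyllXl => ySXlyllXl   [X -> y S]
ySXlyllXl => yXXlXlyllXl   [S -> X X l]
yXXlXlyllXl => yySXlXlyllXl   [X -> y S]
yySXlXlyllXl => yymmXlXlyllXl   [S -> m m]
yymmXlXlyllXl => yymmllXlyllXl   [X -> l]
yymmllXlyllXl => yymmllllyllXl   [X -> l]
yymmllllyllXl => yymmllllyllll   [X -> l]

S=>XXl=>XlXl=>XllXl=>SyllXl=>XXlyllXl=>ySXlyllXl=>yXXlXlyllXl=>yySXlXlyllXl=>yymmXlXlyllXl=>yymmllXlyllXl=>yymmllllyllXl=>yymmllllyllll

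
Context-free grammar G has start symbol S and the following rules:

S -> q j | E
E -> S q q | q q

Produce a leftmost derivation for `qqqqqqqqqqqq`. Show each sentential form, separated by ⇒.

S⇒E⇒Sqq⇒Eqq⇒Sqqqq⇒Eqqqq⇒Sqqqqqq⇒Eqqqqqq⇒Sqqqqqqqq⇒Eqqqqqqqq⇒Sqqqqqqqqqq⇒Eqqqqqqqqqq⇒qqqqqqqqqqqq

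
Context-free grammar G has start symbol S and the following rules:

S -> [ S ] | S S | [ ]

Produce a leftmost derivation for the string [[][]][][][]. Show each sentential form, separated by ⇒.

S ⇒ SS ⇒ SSS ⇒ SSSS ⇒ [S]SSS ⇒ [SS]SSS ⇒ [[]S]SSS ⇒ [[][]]SSS ⇒ [[][]][]SS ⇒ [[][]][][]S ⇒ [[][]][][][]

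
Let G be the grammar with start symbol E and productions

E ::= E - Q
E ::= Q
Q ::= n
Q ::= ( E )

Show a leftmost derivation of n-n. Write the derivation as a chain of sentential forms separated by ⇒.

E⇒E-Q⇒Q-Q⇒n-Q⇒n-n

E ⇒ E-Q   [E ::= E - Q]
E-Q ⇒ Q-Q   [E ::= Q]
Q-Q ⇒ n-Q   [Q ::= n]
n-Q ⇒ n-n   [Q ::= n]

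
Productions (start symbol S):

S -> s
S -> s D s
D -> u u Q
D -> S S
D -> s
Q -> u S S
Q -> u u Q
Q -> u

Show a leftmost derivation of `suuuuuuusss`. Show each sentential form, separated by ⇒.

S ⇒ sDs   [S -> s D s]
sDs ⇒ suuQs   [D -> u u Q]
suuQs ⇒ suuuuQs   [Q -> u u Q]
suuuuQs ⇒ suuuuuuQs   [Q -> u u Q]
suuuuuuQs ⇒ suuuuuuuSSs   [Q -> u S S]
suuuuuuuSSs ⇒ suuuuuuusSs   [S -> s]
suuuuuuusSs ⇒ suuuuuuusss   [S -> s]

S⇒sDs⇒suuQs⇒suuuuQs⇒suuuuuuQs⇒suuuuuuuSSs⇒suuuuuuusSs⇒suuuuuuusss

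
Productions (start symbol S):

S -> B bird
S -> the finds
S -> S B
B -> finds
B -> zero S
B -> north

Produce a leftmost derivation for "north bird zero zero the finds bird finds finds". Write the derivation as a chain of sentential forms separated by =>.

S => S B => B bird B => north bird B => north bird zero S => north bird zero S B => north bird zero S B B => north bird zero B bird B B => north bird zero zero S bird B B => north bird zero zero the finds bird B B => north bird zero zero the finds bird finds B => north bird zero zero the finds bird finds finds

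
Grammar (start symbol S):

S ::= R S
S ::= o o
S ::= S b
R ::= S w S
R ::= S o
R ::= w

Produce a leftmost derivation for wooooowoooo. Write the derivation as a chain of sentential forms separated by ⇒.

S ⇒ RS   [S ::= R S]
RS ⇒ SwSS   [R ::= S w S]
SwSS ⇒ RSwSS   [S ::= R S]
RSwSS ⇒ SoSwSS   [R ::= S o]
SoSwSS ⇒ RSoSwSS   [S ::= R S]
RSoSwSS ⇒ wSoSwSS   [R ::= w]
wSoSwSS ⇒ woooSwSS   [S ::= o o]
woooSwSS ⇒ wooooowSS   [S ::= o o]
wooooowSS ⇒ wooooowooS   [S ::= o o]
wooooowooS ⇒ wooooowoooo   [S ::= o o]

S ⇒ RS ⇒ SwSS ⇒ RSwSS ⇒ SoSwSS ⇒ RSoSwSS ⇒ wSoSwSS ⇒ woooSwSS ⇒ wooooowSS ⇒ wooooowooS ⇒ wooooowoooo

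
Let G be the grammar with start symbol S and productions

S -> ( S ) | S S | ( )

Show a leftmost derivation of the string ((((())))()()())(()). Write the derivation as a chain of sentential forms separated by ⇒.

S ⇒ SS   [S -> S S]
SS ⇒ (S)S   [S -> ( S )]
(S)S ⇒ (SS)S   [S -> S S]
(SS)S ⇒ ((S)S)S   [S -> ( S )]
((S)S)S ⇒ (((S))S)S   [S -> ( S )]
(((S))S)S ⇒ ((((S)))S)S   [S -> ( S )]
((((S)))S)S ⇒ ((((())))S)S   [S -> ( )]
((((())))S)S ⇒ ((((())))SS)S   [S -> S S]
((((())))SS)S ⇒ ((((())))SSS)S   [S -> S S]
((((())))SSS)S ⇒ ((((())))()SS)S   [S -> ( )]
((((())))()SS)S ⇒ ((((())))()()S)S   [S -> ( )]
((((())))()()S)S ⇒ ((((())))()()())S   [S -> ( )]
((((())))()()())S ⇒ ((((())))()()())(S)   [S -> ( S )]
((((())))()()())(S) ⇒ ((((())))()()())(())   [S -> ( )]

S⇒SS⇒(S)S⇒(SS)S⇒((S)S)S⇒(((S))S)S⇒((((S)))S)S⇒((((())))S)S⇒((((())))SS)S⇒((((())))SSS)S⇒((((())))()SS)S⇒((((())))()()S)S⇒((((())))()()())S⇒((((())))()()())(S)⇒((((())))()()())(())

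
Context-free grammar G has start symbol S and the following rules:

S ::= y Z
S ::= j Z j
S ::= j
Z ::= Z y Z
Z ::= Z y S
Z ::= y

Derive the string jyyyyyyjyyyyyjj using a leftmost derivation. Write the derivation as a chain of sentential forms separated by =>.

S => jZj   [S ::= j Z j]
jZj => jZySj   [Z ::= Z y S]
jZySj => jZyZySj   [Z ::= Z y Z]
jZyZySj => jZyZyZySj   [Z ::= Z y Z]
jZyZyZySj => jZySyZyZySj   [Z ::= Z y S]
jZySyZyZySj => jZyZySyZyZySj   [Z ::= Z y Z]
jZyZySyZyZySj => jZyZyZySyZyZySj   [Z ::= Z y Z]
jZyZyZySyZyZySj => jyyZyZySyZyZySj   [Z ::= y]
jyyZyZySyZyZySj => jyyyyZySyZyZySj   [Z ::= y]
jyyyyZySyZyZySj => jyyyyyySyZyZySj   [Z ::= y]
jyyyyyySyZyZySj => jyyyyyyjyZyZySj   [S ::= j]
jyyyyyyjyZyZySj => jyyyyyyjyyyZySj   [Z ::= y]
jyyyyyyjyyyZySj => jyyyyyyjyyyyySj   [Z ::= y]
jyyyyyyjyyyyySj => jyyyyyyjyyyyyjj   [S ::= j]

S=>jZj=>jZySj=>jZyZySj=>jZyZyZySj=>jZySyZyZySj=>jZyZySyZyZySj=>jZyZyZySyZyZySj=>jyyZyZySyZyZySj=>jyyyyZySyZyZySj=>jyyyyyySyZyZySj=>jyyyyyyjyZyZySj=>jyyyyyyjyyyZySj=>jyyyyyyjyyyyySj=>jyyyyyyjyyyyyjj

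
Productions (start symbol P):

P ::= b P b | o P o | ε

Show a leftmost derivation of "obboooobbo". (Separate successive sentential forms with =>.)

P => oPo => obPbo => obbPbbo => obboPobbo => obbooPoobbo => obboooobbo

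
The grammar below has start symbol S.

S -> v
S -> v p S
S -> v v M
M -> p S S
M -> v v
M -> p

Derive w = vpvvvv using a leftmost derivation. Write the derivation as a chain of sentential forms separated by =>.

S => vpS => vpvvM => vpvvvv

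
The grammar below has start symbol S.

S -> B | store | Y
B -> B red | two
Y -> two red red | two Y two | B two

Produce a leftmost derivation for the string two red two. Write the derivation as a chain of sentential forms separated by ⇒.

S ⇒ Y ⇒ B two ⇒ B red two ⇒ two red two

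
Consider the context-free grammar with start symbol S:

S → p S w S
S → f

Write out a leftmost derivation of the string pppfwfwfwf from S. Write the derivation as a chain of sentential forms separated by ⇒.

S ⇒ pSwS   [S → p S w S]
pSwS ⇒ ppSwSwS   [S → p S w S]
ppSwSwS ⇒ pppSwSwSwS   [S → p S w S]
pppSwSwSwS ⇒ pppfwSwSwS   [S → f]
pppfwSwSwS ⇒ pppfwfwSwS   [S → f]
pppfwfwSwS ⇒ pppfwfwfwS   [S → f]
pppfwfwfwS ⇒ pppfwfwfwf   [S → f]

S ⇒ pSwS ⇒ ppSwSwS ⇒ pppSwSwSwS ⇒ pppfwSwSwS ⇒ pppfwfwSwS ⇒ pppfwfwfwS ⇒ pppfwfwfwf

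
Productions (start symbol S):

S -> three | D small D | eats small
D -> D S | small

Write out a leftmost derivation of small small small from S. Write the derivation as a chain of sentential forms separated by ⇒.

S ⇒ D small D   [S -> D small D]
D small D ⇒ small small D   [D -> small]
small small D ⇒ small small small   [D -> small]

S ⇒ D small D ⇒ small small D ⇒ small small small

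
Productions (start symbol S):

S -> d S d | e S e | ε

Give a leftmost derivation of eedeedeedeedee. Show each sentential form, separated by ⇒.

S⇒eSe⇒eeSee⇒eedSdee⇒eedeSedee⇒eedeeSeedee⇒eedeedSdeedee⇒eedeedeSedeedee⇒eedeedeedeedee

S ⇒ eSe   [S -> e S e]
eSe ⇒ eeSee   [S -> e S e]
eeSee ⇒ eedSdee   [S -> d S d]
eedSdee ⇒ eedeSedee   [S -> e S e]
eedeSedee ⇒ eedeeSeedee   [S -> e S e]
eedeeSeedee ⇒ eedeedSdeedee   [S -> d S d]
eedeedSdeedee ⇒ eedeedeSedeedee   [S -> e S e]
eedeedeSedeedee ⇒ eedeedeedeedee   [S -> ε]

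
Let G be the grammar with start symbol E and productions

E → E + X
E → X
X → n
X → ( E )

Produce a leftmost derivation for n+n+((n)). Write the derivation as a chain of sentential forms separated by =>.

E => E+X => E+X+X => X+X+X => n+X+X => n+n+X => n+n+(E) => n+n+(X) => n+n+((E)) => n+n+((X)) => n+n+((n))

E => E+X   [E → E + X]
E+X => E+X+X   [E → E + X]
E+X+X => X+X+X   [E → X]
X+X+X => n+X+X   [X → n]
n+X+X => n+n+X   [X → n]
n+n+X => n+n+(E)   [X → ( E )]
n+n+(E) => n+n+(X)   [E → X]
n+n+(X) => n+n+((E))   [X → ( E )]
n+n+((E)) => n+n+((X))   [E → X]
n+n+((X)) => n+n+((n))   [X → n]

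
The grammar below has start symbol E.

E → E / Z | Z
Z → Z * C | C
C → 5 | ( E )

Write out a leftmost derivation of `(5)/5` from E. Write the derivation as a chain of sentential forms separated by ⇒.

E ⇒ E/Z ⇒ Z/Z ⇒ C/Z ⇒ (E)/Z ⇒ (Z)/Z ⇒ (C)/Z ⇒ (5)/Z ⇒ (5)/C ⇒ (5)/5

E ⇒ E/Z   [E → E / Z]
E/Z ⇒ Z/Z   [E → Z]
Z/Z ⇒ C/Z   [Z → C]
C/Z ⇒ (E)/Z   [C → ( E )]
(E)/Z ⇒ (Z)/Z   [E → Z]
(Z)/Z ⇒ (C)/Z   [Z → C]
(C)/Z ⇒ (5)/Z   [C → 5]
(5)/Z ⇒ (5)/C   [Z → C]
(5)/C ⇒ (5)/5   [C → 5]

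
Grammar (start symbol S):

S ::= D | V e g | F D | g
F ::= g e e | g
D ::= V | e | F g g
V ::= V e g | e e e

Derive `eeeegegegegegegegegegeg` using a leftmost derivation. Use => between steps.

S => Veg => Vegeg => Vegegeg => Vegegegeg => Vegegegegeg => Vegegegegegeg => Vegegegegegegeg => Vegegegegegegegeg => Vegegegegegegegegeg => Vegegegegegegegegegeg => eeeegegegegegegegegegeg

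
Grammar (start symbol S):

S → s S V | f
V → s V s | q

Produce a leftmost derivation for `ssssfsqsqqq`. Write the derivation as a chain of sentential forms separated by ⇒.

S⇒sSV⇒ssSVV⇒sssSVVV⇒ssssSVVVV⇒ssssfVVVV⇒ssssfsVsVVV⇒ssssfsqsVVV⇒ssssfsqsqVV⇒ssssfsqsqqV⇒ssssfsqsqqq

S ⇒ sSV   [S → s S V]
sSV ⇒ ssSVV   [S → s S V]
ssSVV ⇒ sssSVVV   [S → s S V]
sssSVVV ⇒ ssssSVVVV   [S → s S V]
ssssSVVVV ⇒ ssssfVVVV   [S → f]
ssssfVVVV ⇒ ssssfsVsVVV   [V → s V s]
ssssfsVsVVV ⇒ ssssfsqsVVV   [V → q]
ssssfsqsVVV ⇒ ssssfsqsqVV   [V → q]
ssssfsqsqVV ⇒ ssssfsqsqqV   [V → q]
ssssfsqsqqV ⇒ ssssfsqsqqq   [V → q]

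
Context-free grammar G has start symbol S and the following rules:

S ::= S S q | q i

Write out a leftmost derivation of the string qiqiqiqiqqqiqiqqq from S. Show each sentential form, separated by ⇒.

S ⇒ SSq ⇒ qiSq ⇒ qiSSqq ⇒ qiSSqSqq ⇒ qiqiSqSqq ⇒ qiqiSSqqSqq ⇒ qiqiqiSqqSqq ⇒ qiqiqiqiqqSqq ⇒ qiqiqiqiqqSSqqq ⇒ qiqiqiqiqqqiSqqq ⇒ qiqiqiqiqqqiqiqqq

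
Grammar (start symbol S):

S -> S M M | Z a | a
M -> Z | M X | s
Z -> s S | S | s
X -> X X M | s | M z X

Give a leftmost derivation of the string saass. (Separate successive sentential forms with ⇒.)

S ⇒ SMM   [S -> S M M]
SMM ⇒ ZaMM   [S -> Z a]
ZaMM ⇒ sSaMM   [Z -> s S]
sSaMM ⇒ saaMM   [S -> a]
saaMM ⇒ saasM   [M -> s]
saasM ⇒ saass   [M -> s]

S ⇒ SMM ⇒ ZaMM ⇒ sSaMM ⇒ saaMM ⇒ saasM ⇒ saass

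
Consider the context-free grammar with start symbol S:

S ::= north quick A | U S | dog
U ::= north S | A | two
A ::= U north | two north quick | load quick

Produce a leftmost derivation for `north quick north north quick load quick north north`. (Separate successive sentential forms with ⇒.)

S ⇒ north quick A   [S ::= north quick A]
north quick A ⇒ north quick U north   [A ::= U north]
north quick U north ⇒ north quick north S north   [U ::= north S]
north quick north S north ⇒ north quick north north quick A north   [S ::= north quick A]
north quick north north quick A north ⇒ north quick north north quick U north north   [A ::= U north]
north quick north north quick U north north ⇒ north quick north north quick A north north   [U ::= A]
north quick north north quick A north north ⇒ north quick north north quick load quick north north   [A ::= load quick]

S ⇒ north quick A ⇒ north quick U north ⇒ north quick north S north ⇒ north quick north north quick A north ⇒ north quick north north quick U north north ⇒ north quick north north quick A north north ⇒ north quick north north quick load quick north north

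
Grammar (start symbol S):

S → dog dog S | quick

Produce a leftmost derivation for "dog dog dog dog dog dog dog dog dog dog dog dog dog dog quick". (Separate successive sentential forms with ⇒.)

S ⇒ dog dog S ⇒ dog dog dog dog S ⇒ dog dog dog dog dog dog S ⇒ dog dog dog dog dog dog dog dog S ⇒ dog dog dog dog dog dog dog dog dog dog S ⇒ dog dog dog dog dog dog dog dog dog dog dog dog S ⇒ dog dog dog dog dog dog dog dog dog dog dog dog dog dog S ⇒ dog dog dog dog dog dog dog dog dog dog dog dog dog dog quick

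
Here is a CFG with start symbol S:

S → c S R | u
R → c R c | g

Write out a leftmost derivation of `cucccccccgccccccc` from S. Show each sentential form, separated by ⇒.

S ⇒ cSR ⇒ cuR ⇒ cucRc ⇒ cuccRcc ⇒ cucccRccc ⇒ cuccccRcccc ⇒ cucccccRccccc ⇒ cuccccccRcccccc ⇒ cucccccccRccccccc ⇒ cucccccccgccccccc

S ⇒ cSR   [S → c S R]
cSR ⇒ cuR   [S → u]
cuR ⇒ cucRc   [R → c R c]
cucRc ⇒ cuccRcc   [R → c R c]
cuccRcc ⇒ cucccRccc   [R → c R c]
cucccRccc ⇒ cuccccRcccc   [R → c R c]
cuccccRcccc ⇒ cucccccRccccc   [R → c R c]
cucccccRccccc ⇒ cuccccccRcccccc   [R → c R c]
cuccccccRcccccc ⇒ cucccccccRccccccc   [R → c R c]
cucccccccRccccccc ⇒ cucccccccgccccccc   [R → g]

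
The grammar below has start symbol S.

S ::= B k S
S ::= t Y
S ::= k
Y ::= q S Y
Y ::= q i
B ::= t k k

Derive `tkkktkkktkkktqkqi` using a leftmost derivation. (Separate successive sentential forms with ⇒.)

S ⇒ BkS   [S ::= B k S]
BkS ⇒ tkkkS   [B ::= t k k]
tkkkS ⇒ tkkkBkS   [S ::= B k S]
tkkkBkS ⇒ tkkktkkkS   [B ::= t k k]
tkkktkkkS ⇒ tkkktkkkBkS   [S ::= B k S]
tkkktkkkBkS ⇒ tkkktkkktkkkS   [B ::= t k k]
tkkktkkktkkkS ⇒ tkkktkkktkkktY   [S ::= t Y]
tkkktkkktkkktY ⇒ tkkktkkktkkktqSY   [Y ::= q S Y]
tkkktkkktkkktqSY ⇒ tkkktkkktkkktqkY   [S ::= k]
tkkktkkktkkktqkY ⇒ tkkktkkktkkktqkqi   [Y ::= q i]

S ⇒ BkS ⇒ tkkkS ⇒ tkkkBkS ⇒ tkkktkkkS ⇒ tkkktkkkBkS ⇒ tkkktkkktkkkS ⇒ tkkktkkktkkktY ⇒ tkkktkkktkkktqSY ⇒ tkkktkkktkkktqkY ⇒ tkkktkkktkkktqkqi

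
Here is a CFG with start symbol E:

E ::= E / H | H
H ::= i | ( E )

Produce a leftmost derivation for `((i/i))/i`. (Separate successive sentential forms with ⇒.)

E ⇒ E/H ⇒ H/H ⇒ (E)/H ⇒ (H)/H ⇒ ((E))/H ⇒ ((E/H))/H ⇒ ((H/H))/H ⇒ ((i/H))/H ⇒ ((i/i))/H ⇒ ((i/i))/i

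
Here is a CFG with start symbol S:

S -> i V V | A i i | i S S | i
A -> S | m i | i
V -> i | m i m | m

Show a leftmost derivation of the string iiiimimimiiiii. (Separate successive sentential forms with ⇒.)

S ⇒ Aii   [S -> A i i]
Aii ⇒ Sii   [A -> S]
Sii ⇒ iSSii   [S -> i S S]
iSSii ⇒ iiSSSii   [S -> i S S]
iiSSSii ⇒ iiiVVSSii   [S -> i V V]
iiiVVSSii ⇒ iiiiVSSii   [V -> i]
iiiiVSSii ⇒ iiiimimSSii   [V -> m i m]
iiiimimSSii ⇒ iiiimimiSii   [S -> i]
iiiimimiSii ⇒ iiiimimiAiiii   [S -> A i i]
iiiimimiAiiii ⇒ iiiimimimiiiii   [A -> m i]

S ⇒ Aii ⇒ Sii ⇒ iSSii ⇒ iiSSSii ⇒ iiiVVSSii ⇒ iiiiVSSii ⇒ iiiimimSSii ⇒ iiiimimiSii ⇒ iiiimimiAiiii ⇒ iiiimimimiiiii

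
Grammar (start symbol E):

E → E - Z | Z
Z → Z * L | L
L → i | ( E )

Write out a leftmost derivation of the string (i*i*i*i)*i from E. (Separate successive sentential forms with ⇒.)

E ⇒ Z ⇒ Z*L ⇒ L*L ⇒ (E)*L ⇒ (Z)*L ⇒ (Z*L)*L ⇒ (Z*L*L)*L ⇒ (Z*L*L*L)*L ⇒ (L*L*L*L)*L ⇒ (i*L*L*L)*L ⇒ (i*i*L*L)*L ⇒ (i*i*i*L)*L ⇒ (i*i*i*i)*L ⇒ (i*i*i*i)*i

E ⇒ Z   [E → Z]
Z ⇒ Z*L   [Z → Z * L]
Z*L ⇒ L*L   [Z → L]
L*L ⇒ (E)*L   [L → ( E )]
(E)*L ⇒ (Z)*L   [E → Z]
(Z)*L ⇒ (Z*L)*L   [Z → Z * L]
(Z*L)*L ⇒ (Z*L*L)*L   [Z → Z * L]
(Z*L*L)*L ⇒ (Z*L*L*L)*L   [Z → Z * L]
(Z*L*L*L)*L ⇒ (L*L*L*L)*L   [Z → L]
(L*L*L*L)*L ⇒ (i*L*L*L)*L   [L → i]
(i*L*L*L)*L ⇒ (i*i*L*L)*L   [L → i]
(i*i*L*L)*L ⇒ (i*i*i*L)*L   [L → i]
(i*i*i*L)*L ⇒ (i*i*i*i)*L   [L → i]
(i*i*i*i)*L ⇒ (i*i*i*i)*i   [L → i]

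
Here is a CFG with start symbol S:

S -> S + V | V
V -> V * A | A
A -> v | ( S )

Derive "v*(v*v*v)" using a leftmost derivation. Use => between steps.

S => V   [S -> V]
V => V*A   [V -> V * A]
V*A => A*A   [V -> A]
A*A => v*A   [A -> v]
v*A => v*(S)   [A -> ( S )]
v*(S) => v*(V)   [S -> V]
v*(V) => v*(V*A)   [V -> V * A]
v*(V*A) => v*(V*A*A)   [V -> V * A]
v*(V*A*A) => v*(A*A*A)   [V -> A]
v*(A*A*A) => v*(v*A*A)   [A -> v]
v*(v*A*A) => v*(v*v*A)   [A -> v]
v*(v*v*A) => v*(v*v*v)   [A -> v]

S=>V=>V*A=>A*A=>v*A=>v*(S)=>v*(V)=>v*(V*A)=>v*(V*A*A)=>v*(A*A*A)=>v*(v*A*A)=>v*(v*v*A)=>v*(v*v*v)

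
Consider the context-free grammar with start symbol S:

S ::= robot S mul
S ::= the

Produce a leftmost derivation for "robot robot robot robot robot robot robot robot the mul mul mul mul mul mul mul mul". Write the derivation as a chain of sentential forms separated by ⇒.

S ⇒ robot S mul ⇒ robot robot S mul mul ⇒ robot robot robot S mul mul mul ⇒ robot robot robot robot S mul mul mul mul ⇒ robot robot robot robot robot S mul mul mul mul mul ⇒ robot robot robot robot robot robot S mul mul mul mul mul mul ⇒ robot robot robot robot robot robot robot S mul mul mul mul mul mul mul ⇒ robot robot robot robot robot robot robot robot S mul mul mul mul mul mul mul mul ⇒ robot robot robot robot robot robot robot robot the mul mul mul mul mul mul mul mul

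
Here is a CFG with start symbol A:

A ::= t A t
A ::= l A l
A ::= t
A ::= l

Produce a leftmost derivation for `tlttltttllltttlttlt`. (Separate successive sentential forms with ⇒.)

A ⇒ tAt ⇒ tlAlt ⇒ tltAtlt ⇒ tlttAttlt ⇒ tlttlAlttlt ⇒ tlttltAtlttlt ⇒ tlttlttAttlttlt ⇒ tlttltttAtttlttlt ⇒ tlttltttlAltttlttlt ⇒ tlttltttllltttlttlt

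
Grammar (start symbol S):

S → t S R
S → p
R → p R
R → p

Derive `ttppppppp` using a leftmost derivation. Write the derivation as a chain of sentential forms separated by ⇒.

S ⇒ tSR   [S → t S R]
tSR ⇒ ttSRR   [S → t S R]
ttSRR ⇒ ttpRR   [S → p]
ttpRR ⇒ ttppR   [R → p]
ttppR ⇒ ttpppR   [R → p R]
ttpppR ⇒ ttppppR   [R → p R]
ttppppR ⇒ ttpppppR   [R → p R]
ttpppppR ⇒ ttppppppR   [R → p R]
ttppppppR ⇒ ttppppppp   [R → p]

S⇒tSR⇒ttSRR⇒ttpRR⇒ttppR⇒ttpppR⇒ttppppR⇒ttpppppR⇒ttppppppR⇒ttppppppp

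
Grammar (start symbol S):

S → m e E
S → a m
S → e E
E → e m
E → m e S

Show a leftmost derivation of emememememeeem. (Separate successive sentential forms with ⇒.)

S⇒eE⇒emeS⇒ememeE⇒emememeS⇒ememememeE⇒emememememeS⇒emememememeeE⇒emememememeeem

S ⇒ eE   [S → e E]
eE ⇒ emeS   [E → m e S]
emeS ⇒ ememeE   [S → m e E]
ememeE ⇒ emememeS   [E → m e S]
emememeS ⇒ ememememeE   [S → m e E]
ememememeE ⇒ emememememeS   [E → m e S]
emememememeS ⇒ emememememeeE   [S → e E]
emememememeeE ⇒ emememememeeem   [E → e m]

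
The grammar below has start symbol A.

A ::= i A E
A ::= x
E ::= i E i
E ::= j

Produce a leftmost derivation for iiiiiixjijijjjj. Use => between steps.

A=>iAE=>iiAEE=>iiiAEEE=>iiiiAEEEE=>iiiiiAEEEEE=>iiiiiiAEEEEEE=>iiiiiixEEEEEE=>iiiiiixjEEEEE=>iiiiiixjiEiEEEE=>iiiiiixjijiEEEE=>iiiiiixjijijEEE=>iiiiiixjijijjEE=>iiiiiixjijijjjE=>iiiiiixjijijjjj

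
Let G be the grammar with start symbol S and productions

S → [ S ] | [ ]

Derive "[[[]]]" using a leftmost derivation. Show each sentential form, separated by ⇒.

S ⇒ [S]   [S → [ S ]]
[S] ⇒ [[S]]   [S → [ S ]]
[[S]] ⇒ [[[]]]   [S → [ ]]

S⇒[S]⇒[[S]]⇒[[[]]]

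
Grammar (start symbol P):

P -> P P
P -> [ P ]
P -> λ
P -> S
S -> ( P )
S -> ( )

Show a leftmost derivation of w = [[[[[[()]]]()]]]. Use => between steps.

P => [P] => [[P]] => [[[P]]] => [[[PP]]] => [[[[P]P]]] => [[[[[P]]P]]] => [[[[[[P]]]P]]] => [[[[[[S]]]P]]] => [[[[[[()]]]P]]] => [[[[[[()]]]S]]] => [[[[[[()]]](P)]]] => [[[[[[()]]]()]]]

P => [P]   [P -> [ P ]]
[P] => [[P]]   [P -> [ P ]]
[[P]] => [[[P]]]   [P -> [ P ]]
[[[P]]] => [[[PP]]]   [P -> P P]
[[[PP]]] => [[[[P]P]]]   [P -> [ P ]]
[[[[P]P]]] => [[[[[P]]P]]]   [P -> [ P ]]
[[[[[P]]P]]] => [[[[[[P]]]P]]]   [P -> [ P ]]
[[[[[[P]]]P]]] => [[[[[[S]]]P]]]   [P -> S]
[[[[[[S]]]P]]] => [[[[[[()]]]P]]]   [S -> ( )]
[[[[[[()]]]P]]] => [[[[[[()]]]S]]]   [P -> S]
[[[[[[()]]]S]]] => [[[[[[()]]](P)]]]   [S -> ( P )]
[[[[[[()]]](P)]]] => [[[[[[()]]]()]]]   [P -> λ]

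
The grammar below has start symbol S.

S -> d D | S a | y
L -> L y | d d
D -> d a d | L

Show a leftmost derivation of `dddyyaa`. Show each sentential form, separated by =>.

S => Sa => Saa => dDaa => dLaa => dLyaa => dLyyaa => dddyyaa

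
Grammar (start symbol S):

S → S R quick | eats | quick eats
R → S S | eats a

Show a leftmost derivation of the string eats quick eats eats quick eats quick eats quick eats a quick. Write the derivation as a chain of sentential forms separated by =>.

S => S R quick => S R quick R quick => eats R quick R quick => eats S S quick R quick => eats S R quick S quick R quick => eats quick eats R quick S quick R quick => eats quick eats S S quick S quick R quick => eats quick eats eats S quick S quick R quick => eats quick eats eats quick eats quick S quick R quick => eats quick eats eats quick eats quick eats quick R quick => eats quick eats eats quick eats quick eats quick eats a quick

S => S R quick   [S → S R quick]
S R quick => S R quick R quick   [S → S R quick]
S R quick R quick => eats R quick R quick   [S → eats]
eats R quick R quick => eats S S quick R quick   [R → S S]
eats S S quick R quick => eats S R quick S quick R quick   [S → S R quick]
eats S R quick S quick R quick => eats quick eats R quick S quick R quick   [S → quick eats]
eats quick eats R quick S quick R quick => eats quick eats S S quick S quick R quick   [R → S S]
eats quick eats S S quick S quick R quick => eats quick eats eats S quick S quick R quick   [S → eats]
eats quick eats eats S quick S quick R quick => eats quick eats eats quick eats quick S quick R quick   [S → quick eats]
eats quick eats eats quick eats quick S quick R quick => eats quick eats eats quick eats quick eats quick R quick   [S → eats]
eats quick eats eats quick eats quick eats quick R quick => eats quick eats eats quick eats quick eats quick eats a quick   [R → eats a]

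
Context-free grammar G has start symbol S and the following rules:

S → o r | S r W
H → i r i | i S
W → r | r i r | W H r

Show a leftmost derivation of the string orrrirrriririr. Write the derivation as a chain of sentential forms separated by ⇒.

S ⇒ SrW ⇒ SrWrW ⇒ orrWrW ⇒ orrrirrW ⇒ orrrirrWHr ⇒ orrrirrrirHr ⇒ orrrirrriririr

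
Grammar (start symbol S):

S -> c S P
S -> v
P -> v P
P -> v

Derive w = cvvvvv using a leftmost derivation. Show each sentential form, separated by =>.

S => cSP => cvP => cvvP => cvvvP => cvvvvP => cvvvvv

S => cSP   [S -> c S P]
cSP => cvP   [S -> v]
cvP => cvvP   [P -> v P]
cvvP => cvvvP   [P -> v P]
cvvvP => cvvvvP   [P -> v P]
cvvvvP => cvvvvv   [P -> v]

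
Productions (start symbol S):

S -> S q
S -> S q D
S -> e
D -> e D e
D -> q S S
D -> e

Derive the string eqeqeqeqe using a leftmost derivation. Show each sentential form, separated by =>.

S => SqD   [S -> S q D]
SqD => SqDqD   [S -> S q D]
SqDqD => SqDqDqD   [S -> S q D]
SqDqDqD => SqDqDqDqD   [S -> S q D]
SqDqDqDqD => eqDqDqDqD   [S -> e]
eqDqDqDqD => eqeqDqDqD   [D -> e]
eqeqDqDqD => eqeqeqDqD   [D -> e]
eqeqeqDqD => eqeqeqeqD   [D -> e]
eqeqeqeqD => eqeqeqeqe   [D -> e]

S=>SqD=>SqDqD=>SqDqDqD=>SqDqDqDqD=>eqDqDqDqD=>eqeqDqDqD=>eqeqeqDqD=>eqeqeqeqD=>eqeqeqeqe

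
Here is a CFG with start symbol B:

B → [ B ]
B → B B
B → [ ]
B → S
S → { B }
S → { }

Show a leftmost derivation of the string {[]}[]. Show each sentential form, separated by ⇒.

B ⇒ BB ⇒ SB ⇒ {B}B ⇒ {[]}B ⇒ {[]}[]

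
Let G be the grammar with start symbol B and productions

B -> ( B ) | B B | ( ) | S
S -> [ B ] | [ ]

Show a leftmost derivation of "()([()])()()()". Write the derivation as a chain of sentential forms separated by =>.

B => BB   [B -> B B]
BB => BBB   [B -> B B]
BBB => ()BB   [B -> ( )]
()BB => ()BBB   [B -> B B]
()BBB => ()(B)BB   [B -> ( B )]
()(B)BB => ()(S)BB   [B -> S]
()(S)BB => ()([B])BB   [S -> [ B ]]
()([B])BB => ()([()])BB   [B -> ( )]
()([()])BB => ()([()])BBB   [B -> B B]
()([()])BBB => ()([()])()BB   [B -> ( )]
()([()])()BB => ()([()])()()B   [B -> ( )]
()([()])()()B => ()([()])()()()   [B -> ( )]

B=>BB=>BBB=>()BB=>()BBB=>()(B)BB=>()(S)BB=>()([B])BB=>()([()])BB=>()([()])BBB=>()([()])()BB=>()([()])()()B=>()([()])()()()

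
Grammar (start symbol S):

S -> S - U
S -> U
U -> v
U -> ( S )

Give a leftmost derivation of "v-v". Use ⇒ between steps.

S ⇒ S-U   [S -> S - U]
S-U ⇒ U-U   [S -> U]
U-U ⇒ v-U   [U -> v]
v-U ⇒ v-v   [U -> v]

S ⇒ S-U ⇒ U-U ⇒ v-U ⇒ v-v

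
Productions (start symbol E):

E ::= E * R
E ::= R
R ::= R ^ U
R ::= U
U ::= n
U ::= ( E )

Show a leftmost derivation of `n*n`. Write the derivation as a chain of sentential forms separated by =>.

E => E*R => R*R => U*R => n*R => n*U => n*n

E => E*R   [E ::= E * R]
E*R => R*R   [E ::= R]
R*R => U*R   [R ::= U]
U*R => n*R   [U ::= n]
n*R => n*U   [R ::= U]
n*U => n*n   [U ::= n]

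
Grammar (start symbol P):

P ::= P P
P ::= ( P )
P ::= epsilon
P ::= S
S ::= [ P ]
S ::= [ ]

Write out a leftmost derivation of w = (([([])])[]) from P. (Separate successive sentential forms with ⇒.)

P ⇒ (P) ⇒ (PP) ⇒ ((P)P) ⇒ ((S)P) ⇒ (([P])P) ⇒ (([(P)])P) ⇒ (([(S)])P) ⇒ (([([])])P) ⇒ (([([])])PP) ⇒ (([([])])SP) ⇒ (([([])])[]P) ⇒ (([([])])[])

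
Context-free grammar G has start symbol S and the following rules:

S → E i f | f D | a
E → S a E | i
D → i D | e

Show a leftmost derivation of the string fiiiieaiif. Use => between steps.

S => Eif   [S → E i f]
Eif => SaEif   [E → S a E]
SaEif => fDaEif   [S → f D]
fDaEif => fiDaEif   [D → i D]
fiDaEif => fiiDaEif   [D → i D]
fiiDaEif => fiiiDaEif   [D → i D]
fiiiDaEif => fiiiiDaEif   [D → i D]
fiiiiDaEif => fiiiieaEif   [D → e]
fiiiieaEif => fiiiieaiif   [E → i]

S => Eif => SaEif => fDaEif => fiDaEif => fiiDaEif => fiiiDaEif => fiiiiDaEif => fiiiieaEif => fiiiieaiif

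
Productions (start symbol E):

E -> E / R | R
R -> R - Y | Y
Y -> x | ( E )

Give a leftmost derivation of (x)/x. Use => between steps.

E => E/R   [E -> E / R]
E/R => R/R   [E -> R]
R/R => Y/R   [R -> Y]
Y/R => (E)/R   [Y -> ( E )]
(E)/R => (R)/R   [E -> R]
(R)/R => (Y)/R   [R -> Y]
(Y)/R => (x)/R   [Y -> x]
(x)/R => (x)/Y   [R -> Y]
(x)/Y => (x)/x   [Y -> x]

E=>E/R=>R/R=>Y/R=>(E)/R=>(R)/R=>(Y)/R=>(x)/R=>(x)/Y=>(x)/x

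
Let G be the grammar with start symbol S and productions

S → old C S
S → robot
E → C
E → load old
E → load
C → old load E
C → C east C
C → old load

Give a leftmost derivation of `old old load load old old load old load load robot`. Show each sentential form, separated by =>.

S => old C S => old old load E S => old old load load S => old old load load old C S => old old load load old old load E S => old old load load old old load C S => old old load load old old load old load E S => old old load load old old load old load load S => old old load load old old load old load load robot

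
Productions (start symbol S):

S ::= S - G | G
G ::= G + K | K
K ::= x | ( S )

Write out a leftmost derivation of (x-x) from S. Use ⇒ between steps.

S ⇒ G ⇒ K ⇒ (S) ⇒ (S-G) ⇒ (G-G) ⇒ (K-G) ⇒ (x-G) ⇒ (x-K) ⇒ (x-x)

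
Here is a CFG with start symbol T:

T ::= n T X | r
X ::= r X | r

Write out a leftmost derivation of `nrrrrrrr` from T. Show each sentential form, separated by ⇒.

T ⇒ nTX ⇒ nrX ⇒ nrrX ⇒ nrrrX ⇒ nrrrrX ⇒ nrrrrrX ⇒ nrrrrrrX ⇒ nrrrrrrr

T ⇒ nTX   [T ::= n T X]
nTX ⇒ nrX   [T ::= r]
nrX ⇒ nrrX   [X ::= r X]
nrrX ⇒ nrrrX   [X ::= r X]
nrrrX ⇒ nrrrrX   [X ::= r X]
nrrrrX ⇒ nrrrrrX   [X ::= r X]
nrrrrrX ⇒ nrrrrrrX   [X ::= r X]
nrrrrrrX ⇒ nrrrrrrr   [X ::= r]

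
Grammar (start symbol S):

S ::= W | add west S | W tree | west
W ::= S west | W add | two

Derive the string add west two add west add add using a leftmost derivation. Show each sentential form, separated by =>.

S => W => W add => W add add => S west add add => add west S west add add => add west W west add add => add west W add west add add => add west two add west add add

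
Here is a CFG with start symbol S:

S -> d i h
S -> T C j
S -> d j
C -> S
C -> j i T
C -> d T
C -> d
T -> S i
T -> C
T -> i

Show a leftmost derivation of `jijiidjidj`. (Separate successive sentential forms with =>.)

S => TCj   [S -> T C j]
TCj => SiCj   [T -> S i]
SiCj => TCjiCj   [S -> T C j]
TCjiCj => CCjiCj   [T -> C]
CCjiCj => jiTCjiCj   [C -> j i T]
jiTCjiCj => jiCCjiCj   [T -> C]
jiCCjiCj => jijiTCjiCj   [C -> j i T]
jijiTCjiCj => jijiiCjiCj   [T -> i]
jijiiCjiCj => jijiidjiCj   [C -> d]
jijiidjiCj => jijiidjidj   [C -> d]

S => TCj => SiCj => TCjiCj => CCjiCj => jiTCjiCj => jiCCjiCj => jijiTCjiCj => jijiiCjiCj => jijiidjiCj => jijiidjidj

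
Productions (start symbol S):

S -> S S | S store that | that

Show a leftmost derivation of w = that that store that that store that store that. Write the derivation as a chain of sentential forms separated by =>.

S => S store that => S S store that => that S store that => that S store that store that => that S S store that store that => that S store that S store that store that => that that store that S store that store that => that that store that that store that store that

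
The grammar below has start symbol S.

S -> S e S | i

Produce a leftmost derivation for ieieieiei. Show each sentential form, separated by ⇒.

S ⇒ SeS ⇒ SeSeS ⇒ SeSeSeS ⇒ SeSeSeSeS ⇒ ieSeSeSeS ⇒ ieieSeSeS ⇒ ieieieSeS ⇒ ieieieieS ⇒ ieieieiei

S ⇒ SeS   [S -> S e S]
SeS ⇒ SeSeS   [S -> S e S]
SeSeS ⇒ SeSeSeS   [S -> S e S]
SeSeSeS ⇒ SeSeSeSeS   [S -> S e S]
SeSeSeSeS ⇒ ieSeSeSeS   [S -> i]
ieSeSeSeS ⇒ ieieSeSeS   [S -> i]
ieieSeSeS ⇒ ieieieSeS   [S -> i]
ieieieSeS ⇒ ieieieieS   [S -> i]
ieieieieS ⇒ ieieieiei   [S -> i]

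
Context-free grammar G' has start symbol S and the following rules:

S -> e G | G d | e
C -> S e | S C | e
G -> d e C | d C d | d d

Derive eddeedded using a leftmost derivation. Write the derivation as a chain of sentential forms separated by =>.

S=>eG=>edCd=>edSed=>edGded=>eddCdded=>eddSCdded=>eddeCdded=>eddeedded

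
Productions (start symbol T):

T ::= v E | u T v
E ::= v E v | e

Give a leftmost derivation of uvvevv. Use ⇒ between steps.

T⇒uTv⇒uvEv⇒uvvEvv⇒uvvevv

T ⇒ uTv   [T ::= u T v]
uTv ⇒ uvEv   [T ::= v E]
uvEv ⇒ uvvEvv   [E ::= v E v]
uvvEvv ⇒ uvvevv   [E ::= e]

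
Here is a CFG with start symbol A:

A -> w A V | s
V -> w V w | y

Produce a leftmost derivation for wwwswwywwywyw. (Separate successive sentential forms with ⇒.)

A ⇒ wAV ⇒ wwAVV ⇒ wwwAVVV ⇒ wwwsVVV ⇒ wwwswVwVV ⇒ wwwswwVwwVV ⇒ wwwswwywwVV ⇒ wwwswwywwyV ⇒ wwwswwywwywVw ⇒ wwwswwywwywyw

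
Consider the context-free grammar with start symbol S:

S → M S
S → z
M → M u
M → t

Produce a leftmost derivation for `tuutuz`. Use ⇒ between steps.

S ⇒ MS   [S → M S]
MS ⇒ MuS   [M → M u]
MuS ⇒ MuuS   [M → M u]
MuuS ⇒ tuuS   [M → t]
tuuS ⇒ tuuMS   [S → M S]
tuuMS ⇒ tuuMuS   [M → M u]
tuuMuS ⇒ tuutuS   [M → t]
tuutuS ⇒ tuutuz   [S → z]

S ⇒ MS ⇒ MuS ⇒ MuuS ⇒ tuuS ⇒ tuuMS ⇒ tuuMuS ⇒ tuutuS ⇒ tuutuz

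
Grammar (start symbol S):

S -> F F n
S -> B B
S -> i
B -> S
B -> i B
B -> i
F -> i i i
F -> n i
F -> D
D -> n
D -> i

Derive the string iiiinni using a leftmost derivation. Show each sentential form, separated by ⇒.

S ⇒ BB ⇒ iBB ⇒ iSB ⇒ iFFnB ⇒ iiiiFnB ⇒ iiiiDnB ⇒ iiiinnB ⇒ iiiinni

S ⇒ BB   [S -> B B]
BB ⇒ iBB   [B -> i B]
iBB ⇒ iSB   [B -> S]
iSB ⇒ iFFnB   [S -> F F n]
iFFnB ⇒ iiiiFnB   [F -> i i i]
iiiiFnB ⇒ iiiiDnB   [F -> D]
iiiiDnB ⇒ iiiinnB   [D -> n]
iiiinnB ⇒ iiiinni   [B -> i]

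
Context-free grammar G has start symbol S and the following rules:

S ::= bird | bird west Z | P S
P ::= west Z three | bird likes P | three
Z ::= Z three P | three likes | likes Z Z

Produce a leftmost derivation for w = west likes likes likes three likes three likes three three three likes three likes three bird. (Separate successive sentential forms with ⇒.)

S ⇒ P S ⇒ west Z three S ⇒ west likes Z Z three S ⇒ west likes likes Z Z Z three S ⇒ west likes likes Z three P Z Z three S ⇒ west likes likes likes Z Z three P Z Z three S ⇒ west likes likes likes three likes Z three P Z Z three S ⇒ west likes likes likes three likes three likes three P Z Z three S ⇒ west likes likes likes three likes three likes three three Z Z three S ⇒ west likes likes likes three likes three likes three three three likes Z three S ⇒ west likes likes likes three likes three likes three three three likes three likes three S ⇒ west likes likes likes three likes three likes three three three likes three likes three bird

S ⇒ P S   [S ::= P S]
P S ⇒ west Z three S   [P ::= west Z three]
west Z three S ⇒ west likes Z Z three S   [Z ::= likes Z Z]
west likes Z Z three S ⇒ west likes likes Z Z Z three S   [Z ::= likes Z Z]
west likes likes Z Z Z three S ⇒ west likes likes Z three P Z Z three S   [Z ::= Z three P]
west likes likes Z three P Z Z three S ⇒ west likes likes likes Z Z three P Z Z three S   [Z ::= likes Z Z]
west likes likes likes Z Z three P Z Z three S ⇒ west likes likes likes three likes Z three P Z Z three S   [Z ::= three likes]
west likes likes likes three likes Z three P Z Z three S ⇒ west likes likes likes three likes three likes three P Z Z three S   [Z ::= three likes]
west likes likes likes three likes three likes three P Z Z three S ⇒ west likes likes likes three likes three likes three three Z Z three S   [P ::= three]
west likes likes likes three likes three likes three three Z Z three S ⇒ west likes likes likes three likes three likes three three three likes Z three S   [Z ::= three likes]
west likes likes likes three likes three likes three three three likes Z three S ⇒ west likes likes likes three likes three likes three three three likes three likes three S   [Z ::= three likes]
west likes likes likes three likes three likes three three three likes three likes three S ⇒ west likes likes likes three likes three likes three three three likes three likes three bird   [S ::= bird]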